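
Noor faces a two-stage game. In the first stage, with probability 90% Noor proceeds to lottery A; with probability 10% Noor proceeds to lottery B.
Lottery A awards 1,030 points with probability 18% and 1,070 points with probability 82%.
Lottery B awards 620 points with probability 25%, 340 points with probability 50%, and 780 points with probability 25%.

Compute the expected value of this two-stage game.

EV(A) = 0.18 × 1030 + 0.82 × 1070 = 185.4 + 877.4 = 1062.8
EV(B) = 0.25 × 620 + 0.5 × 340 + 0.25 × 780 = 155 + 170 + 195 = 520
Overall = 0.9 × 1062.8 + 0.1 × 520 = 956.52 + 52 = 1008.52

1008.52 points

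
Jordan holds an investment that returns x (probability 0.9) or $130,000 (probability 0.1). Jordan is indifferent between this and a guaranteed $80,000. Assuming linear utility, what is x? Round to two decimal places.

x = $74,444.44

0.9·x + 0.1·130000 = 80000
0.9·x = 80000 − 13000 = 67000
x = 67000 / 0.9 = 74444.4444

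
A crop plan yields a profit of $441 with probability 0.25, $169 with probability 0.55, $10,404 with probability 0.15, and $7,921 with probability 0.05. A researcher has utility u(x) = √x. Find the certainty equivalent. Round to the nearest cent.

E[u] = 0.25·√441 + 0.55·√169 + 0.15·√10404 + 0.05·√7921 = 0.25·21 + 0.55·13 + 0.15·102 + 0.05·89 = 32.15
CE = (32.15)² = 1033.6225

$1,033.62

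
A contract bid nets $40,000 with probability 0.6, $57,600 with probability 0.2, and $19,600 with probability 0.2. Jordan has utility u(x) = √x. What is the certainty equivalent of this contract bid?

E[u] = 0.6·√40000 + 0.2·√57600 + 0.2·√19600 = 0.6·200 + 0.2·240 + 0.2·140 = 196
CE = (196)² = 38416

$38,416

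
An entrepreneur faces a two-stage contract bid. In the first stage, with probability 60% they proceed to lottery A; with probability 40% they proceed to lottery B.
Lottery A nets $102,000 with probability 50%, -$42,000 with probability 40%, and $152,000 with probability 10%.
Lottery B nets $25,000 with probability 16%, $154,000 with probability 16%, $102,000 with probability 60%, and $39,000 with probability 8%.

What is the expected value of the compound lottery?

EV(A) = 0.5 × 102000 + 0.4 × (-42000) + 0.1 × 152000 = 51000 − 16800 + 15200 = 49400
EV(B) = 0.16 × 25000 + 0.16 × 154000 + 0.6 × 102000 + 0.08 × 39000 = 4000 + 24640 + 61200 + 3120 = 92960
Overall = 0.6 × 49400 + 0.4 × 92960 = 29640 + 37184 = 66824

$66,824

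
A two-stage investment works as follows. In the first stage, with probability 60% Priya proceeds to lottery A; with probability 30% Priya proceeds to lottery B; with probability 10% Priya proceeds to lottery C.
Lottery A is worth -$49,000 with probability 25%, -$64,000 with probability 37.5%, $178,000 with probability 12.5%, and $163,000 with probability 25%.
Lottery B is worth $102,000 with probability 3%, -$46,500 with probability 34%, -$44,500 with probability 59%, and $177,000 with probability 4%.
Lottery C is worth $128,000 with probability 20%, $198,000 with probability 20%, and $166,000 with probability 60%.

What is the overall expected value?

EV(A) = 0.25 × (-49000) + 0.375 × (-64000) + 0.125 × 178000 + 0.25 × 163000 = -12250 − 24000 + 22250 + 40750 = 26750
EV(B) = 0.03 × 102000 + 0.34 × (-46500) + 0.59 × (-44500) + 0.04 × 177000 = 3060 − 15810 − 26255 + 7080 = -31925
EV(C) = 0.2 × 128000 + 0.2 × 198000 + 0.6 × 166000 = 25600 + 39600 + 99600 = 164800
Overall = 0.6 × 26750 + 0.3 × (-31925) + 0.1 × 164800 = 16050 − 9577.5 + 16480 = 22952.5

$22,952.50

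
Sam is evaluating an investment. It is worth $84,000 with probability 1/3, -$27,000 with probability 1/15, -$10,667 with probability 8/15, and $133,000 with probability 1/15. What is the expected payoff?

$29,377.60

EV = 1/3 × 84000 + 1/15 × (-27000) + 8/15 × (-10667) + 1/15 × 133000 = 28000 − 1800 − 5689.0667 + 8866.6667 = 29377.6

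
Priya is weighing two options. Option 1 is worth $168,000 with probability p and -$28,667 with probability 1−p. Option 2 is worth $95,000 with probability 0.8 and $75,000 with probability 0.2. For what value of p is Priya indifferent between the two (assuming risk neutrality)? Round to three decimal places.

EV(Option 2) = 0.8 × 95000 + 0.2 × 75000 = 76000 + 15000 = 91000
p·168000 + (1−p)·(-28667) = 91000
196667p − 28667 = 91000
p = (91000 + 28667) / 196667

p = 0.608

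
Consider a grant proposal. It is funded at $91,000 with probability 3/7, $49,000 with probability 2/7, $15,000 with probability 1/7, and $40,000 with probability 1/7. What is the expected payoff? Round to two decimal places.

EV = 3/7 × 91000 + 2/7 × 49000 + 1/7 × 15000 + 1/7 × 40000 = 39000 + 14000 + 2142.8571 + 5714.2857 = 60857.1429

$60,857.14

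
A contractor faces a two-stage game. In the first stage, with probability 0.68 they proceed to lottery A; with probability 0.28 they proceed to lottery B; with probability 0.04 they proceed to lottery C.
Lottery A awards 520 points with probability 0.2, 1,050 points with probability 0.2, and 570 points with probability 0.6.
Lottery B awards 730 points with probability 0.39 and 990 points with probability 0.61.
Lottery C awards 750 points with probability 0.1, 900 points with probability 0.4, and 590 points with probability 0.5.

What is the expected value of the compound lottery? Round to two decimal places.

724.09 points

EV(A) = 0.2 × 520 + 0.2 × 1050 + 0.6 × 570 = 104 + 210 + 342 = 656
EV(B) = 0.39 × 730 + 0.61 × 990 = 284.7 + 603.9 = 888.6
EV(C) = 0.1 × 750 + 0.4 × 900 + 0.5 × 590 = 75 + 360 + 295 = 730
Overall = 0.68 × 656 + 0.28 × 888.6 + 0.04 × 730 = 446.08 + 248.808 + 29.2 = 724.088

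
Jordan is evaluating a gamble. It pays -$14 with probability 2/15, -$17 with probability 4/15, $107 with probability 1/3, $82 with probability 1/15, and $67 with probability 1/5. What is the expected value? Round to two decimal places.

EV = 2/15 × (-14) + 4/15 × (-17) + 1/3 × 107 + 1/15 × 82 + 1/5 × 67 = -1.8667 − 4.5333 + 35.6667 + 5.4667 + 13.4 = 48.1333

$48.13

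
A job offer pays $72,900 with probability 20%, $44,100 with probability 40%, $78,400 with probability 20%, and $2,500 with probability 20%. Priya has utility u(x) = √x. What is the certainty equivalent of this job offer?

E[u] = 0.2·√72900 + 0.4·√44100 + 0.2·√78400 + 0.2·√2500 = 0.2·270 + 0.4·210 + 0.2·280 + 0.2·50 = 204
CE = (204)² = 41616

$41,616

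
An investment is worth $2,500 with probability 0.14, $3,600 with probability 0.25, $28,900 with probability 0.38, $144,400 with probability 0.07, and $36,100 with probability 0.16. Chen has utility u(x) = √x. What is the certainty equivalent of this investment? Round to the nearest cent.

E[u] = 0.14·√2500 + 0.25·√3600 + 0.38·√28900 + 0.07·√144400 + 0.16·√36100 = 0.14·50 + 0.25·60 + 0.38·170 + 0.07·380 + 0.16·190 = 143.6
CE = (143.6)² = 20620.96

$20,620.96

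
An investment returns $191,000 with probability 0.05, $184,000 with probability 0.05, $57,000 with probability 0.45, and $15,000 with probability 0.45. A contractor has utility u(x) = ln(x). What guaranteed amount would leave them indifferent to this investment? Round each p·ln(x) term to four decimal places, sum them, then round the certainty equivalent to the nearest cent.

$35,210.51

E[u] = 0.05·ln(191000) + 0.05·ln(184000) + 0.45·ln(57000) + 0.45·ln(15000) = 0.6080 + 0.6061 + 4.9279 + 4.3271 = 10.4691
CE = e^10.4691 ≈ 35210.51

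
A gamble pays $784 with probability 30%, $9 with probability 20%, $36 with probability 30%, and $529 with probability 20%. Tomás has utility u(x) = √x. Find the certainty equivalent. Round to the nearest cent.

E[u] = 0.3·√784 + 0.2·√9 + 0.3·√36 + 0.2·√529 = 0.3·28 + 0.2·3 + 0.3·6 + 0.2·23 = 15.4
CE = (15.4)² = 237.16

$237.16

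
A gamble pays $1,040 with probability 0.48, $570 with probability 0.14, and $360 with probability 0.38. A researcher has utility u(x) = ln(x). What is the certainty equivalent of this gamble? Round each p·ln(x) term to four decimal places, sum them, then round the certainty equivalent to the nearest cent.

$638.81

E[u] = 0.48·ln(1040) + 0.14·ln(570) + 0.38·ln(360) = 3.3345 + 0.8884 + 2.2367 = 6.4596
CE = e^6.4596 ≈ 638.81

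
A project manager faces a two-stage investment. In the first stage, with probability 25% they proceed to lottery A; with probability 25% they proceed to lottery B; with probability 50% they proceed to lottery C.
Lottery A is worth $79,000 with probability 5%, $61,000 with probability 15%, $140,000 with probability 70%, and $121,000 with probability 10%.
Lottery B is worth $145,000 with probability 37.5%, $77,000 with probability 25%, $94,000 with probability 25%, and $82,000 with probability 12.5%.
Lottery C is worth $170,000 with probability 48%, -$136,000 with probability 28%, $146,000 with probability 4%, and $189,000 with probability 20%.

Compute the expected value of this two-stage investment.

EV(A) = 0.05 × 79000 + 0.15 × 61000 + 0.7 × 140000 + 0.1 × 121000 = 3950 + 9150 + 98000 + 12100 = 123200
EV(B) = 0.375 × 145000 + 0.25 × 77000 + 0.25 × 94000 + 0.125 × 82000 = 54375 + 19250 + 23500 + 10250 = 107375
EV(C) = 0.48 × 170000 + 0.28 × (-136000) + 0.04 × 146000 + 0.2 × 189000 = 81600 − 38080 + 5840 + 37800 = 87160
Overall = 0.25 × 123200 + 0.25 × 107375 + 0.5 × 87160 = 30800 + 26843.75 + 43580 = 101223.75

$101,223.75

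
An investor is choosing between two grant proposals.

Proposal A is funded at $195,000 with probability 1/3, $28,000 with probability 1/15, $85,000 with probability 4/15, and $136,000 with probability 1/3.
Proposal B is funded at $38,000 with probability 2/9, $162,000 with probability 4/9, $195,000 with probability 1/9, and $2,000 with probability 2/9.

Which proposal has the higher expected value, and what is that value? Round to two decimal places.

Proposal A ($134,866.67)

Proposal A = 1/3 × 195000 + 1/15 × 28000 + 4/15 × 85000 + 1/3 × 136000 = 65000 + 1866.6667 + 22666.6667 + 45333.3333 = 134866.6667
Proposal B = 2/9 × 38000 + 4/9 × 162000 + 1/9 × 195000 + 2/9 × 2000 = 8444.4444 + 72000 + 21666.6667 + 444.4444 = 102555.5556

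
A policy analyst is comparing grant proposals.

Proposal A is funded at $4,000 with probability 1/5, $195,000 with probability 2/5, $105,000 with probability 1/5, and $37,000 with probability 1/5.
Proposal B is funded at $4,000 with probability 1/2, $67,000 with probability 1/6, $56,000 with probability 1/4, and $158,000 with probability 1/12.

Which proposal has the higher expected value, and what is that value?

Proposal A ($107,200)

Proposal A = 1/5 × 4000 + 2/5 × 195000 + 1/5 × 105000 + 1/5 × 37000 = 800 + 78000 + 21000 + 7400 = 107200
Proposal B = 1/2 × 4000 + 1/6 × 67000 + 1/4 × 56000 + 1/12 × 158000 = 2000 + 11166.6667 + 14000 + 13166.6667 = 40333.3333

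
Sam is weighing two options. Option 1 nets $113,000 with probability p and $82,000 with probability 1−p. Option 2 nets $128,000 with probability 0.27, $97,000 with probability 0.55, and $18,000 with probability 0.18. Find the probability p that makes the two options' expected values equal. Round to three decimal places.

EV(Option 2) = 0.27 × 128000 + 0.55 × 97000 + 0.18 × 18000 = 34560 + 53350 + 3240 = 91150
p·113000 + (1−p)·82000 = 91150
31000p + 82000 = 91150
p = (91150 − 82000) / 31000

p = 0.295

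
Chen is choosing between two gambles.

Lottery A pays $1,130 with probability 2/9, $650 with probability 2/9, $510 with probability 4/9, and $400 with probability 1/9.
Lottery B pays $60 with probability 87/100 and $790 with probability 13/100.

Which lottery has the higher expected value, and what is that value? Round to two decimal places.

Lottery A ($666.67)

Lottery A = 2/9 × 1130 + 2/9 × 650 + 4/9 × 510 + 1/9 × 400 = 251.1111 + 144.4444 + 226.6667 + 44.4444 = 666.6667
Lottery B = 87/100 × 60 + 13/100 × 790 = 52.2 + 102.7 = 154.9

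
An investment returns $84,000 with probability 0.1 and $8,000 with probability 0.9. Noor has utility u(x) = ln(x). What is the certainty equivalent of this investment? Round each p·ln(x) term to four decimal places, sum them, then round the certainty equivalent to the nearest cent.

$10,121.33

E[u] = 0.1·ln(84000) + 0.9·ln(8000) = 1.1339 + 8.0885 = 9.2224
CE = e^9.2224 ≈ 10121.33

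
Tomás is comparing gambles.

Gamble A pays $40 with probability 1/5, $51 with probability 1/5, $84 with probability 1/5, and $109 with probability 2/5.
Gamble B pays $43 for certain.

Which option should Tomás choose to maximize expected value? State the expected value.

Gamble A ($78.60)

Gamble A = 1/5 × 40 + 1/5 × 51 + 1/5 × 84 + 2/5 × 109 = 8 + 10.2 + 16.8 + 43.6 = 78.6
Gamble B: 43 (certain)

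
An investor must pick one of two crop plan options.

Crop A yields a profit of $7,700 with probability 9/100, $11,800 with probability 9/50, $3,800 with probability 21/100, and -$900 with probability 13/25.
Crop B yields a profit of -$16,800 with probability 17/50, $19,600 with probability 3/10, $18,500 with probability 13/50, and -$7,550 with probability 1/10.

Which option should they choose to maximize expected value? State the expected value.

Crop B ($4,223)

Crop A = 9/100 × 7700 + 9/50 × 11800 + 21/100 × 3800 + 13/25 × (-900) = 693 + 2124 + 798 − 468 = 3147
Crop B = 17/50 × (-16800) + 3/10 × 19600 + 13/50 × 18500 + 1/10 × (-7550) = -5712 + 5880 + 4810 − 755 = 4223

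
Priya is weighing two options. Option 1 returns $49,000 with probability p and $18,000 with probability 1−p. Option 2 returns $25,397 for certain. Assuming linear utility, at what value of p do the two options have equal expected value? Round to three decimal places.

p = 0.239

p·49000 + (1−p)·18000 = 25397
31000p + 18000 = 25397
p = (25397 − 18000) / 31000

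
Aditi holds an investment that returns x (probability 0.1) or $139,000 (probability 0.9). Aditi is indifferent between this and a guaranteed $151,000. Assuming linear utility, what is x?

x = $259,000

0.1·x + 0.9·139000 = 151000
0.1·x = 151000 − 125100 = 25900
x = 25900 / 0.1 = 259000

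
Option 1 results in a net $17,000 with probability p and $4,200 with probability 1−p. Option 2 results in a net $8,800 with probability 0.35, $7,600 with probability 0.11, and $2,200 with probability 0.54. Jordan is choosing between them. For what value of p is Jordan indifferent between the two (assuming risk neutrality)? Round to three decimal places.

EV(Option 2) = 0.35 × 8800 + 0.11 × 7600 + 0.54 × 2200 = 3080 + 836 + 1188 = 5104
p·17000 + (1−p)·4200 = 5104
12800p + 4200 = 5104
p = (5104 − 4200) / 12800

p = 0.071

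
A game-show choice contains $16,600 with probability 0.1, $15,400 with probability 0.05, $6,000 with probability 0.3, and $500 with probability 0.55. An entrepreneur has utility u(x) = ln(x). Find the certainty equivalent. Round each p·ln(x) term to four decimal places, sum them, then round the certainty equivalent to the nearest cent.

$1,775.26

E[u] = 0.1·ln(16600) + 0.05·ln(15400) + 0.3·ln(6000) + 0.55·ln(500) = 0.9717 + 0.4821 + 2.6099 + 3.4180 = 7.4817
CE = e^7.4817 ≈ 1775.26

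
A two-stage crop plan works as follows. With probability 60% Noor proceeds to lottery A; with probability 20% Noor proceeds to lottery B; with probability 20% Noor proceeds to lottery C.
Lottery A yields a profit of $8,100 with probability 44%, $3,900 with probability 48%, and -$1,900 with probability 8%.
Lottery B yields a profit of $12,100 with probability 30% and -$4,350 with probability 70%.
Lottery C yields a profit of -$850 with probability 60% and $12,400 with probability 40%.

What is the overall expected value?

$4,177.40

EV(A) = 0.44 × 8100 + 0.48 × 3900 + 0.08 × (-1900) = 3564 + 1872 − 152 = 5284
EV(B) = 0.3 × 12100 + 0.7 × (-4350) = 3630 − 3045 = 585
EV(C) = 0.6 × (-850) + 0.4 × 12400 = -510 + 4960 = 4450
Overall = 0.6 × 5284 + 0.2 × 585 + 0.2 × 4450 = 3170.4 + 117 + 890 = 4177.4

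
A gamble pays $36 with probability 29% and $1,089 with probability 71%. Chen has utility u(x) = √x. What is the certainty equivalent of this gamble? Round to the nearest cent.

E[u] = 0.29·√36 + 0.71·√1089 = 0.29·6 + 0.71·33 = 25.17
CE = (25.17)² = 633.5289

$633.53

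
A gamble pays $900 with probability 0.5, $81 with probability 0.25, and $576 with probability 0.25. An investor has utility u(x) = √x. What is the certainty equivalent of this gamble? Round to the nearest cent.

$540.56

E[u] = 0.5·√900 + 0.25·√81 + 0.25·√576 = 0.5·30 + 0.25·9 + 0.25·24 = 23.25
CE = (23.25)² = 540.5625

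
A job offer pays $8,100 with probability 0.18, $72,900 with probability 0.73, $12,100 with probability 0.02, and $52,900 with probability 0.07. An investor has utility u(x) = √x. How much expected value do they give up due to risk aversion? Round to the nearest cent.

E[u] = 0.18·√8100 + 0.73·√72900 + 0.02·√12100 + 0.07·√52900 = 0.18·90 + 0.73·270 + 0.02·110 + 0.07·230 = 231.6
CE = (231.6)² = 53638.56
Risk premium = EV − CE = 58620 − 53638.56 = 4981.44

$4,981.44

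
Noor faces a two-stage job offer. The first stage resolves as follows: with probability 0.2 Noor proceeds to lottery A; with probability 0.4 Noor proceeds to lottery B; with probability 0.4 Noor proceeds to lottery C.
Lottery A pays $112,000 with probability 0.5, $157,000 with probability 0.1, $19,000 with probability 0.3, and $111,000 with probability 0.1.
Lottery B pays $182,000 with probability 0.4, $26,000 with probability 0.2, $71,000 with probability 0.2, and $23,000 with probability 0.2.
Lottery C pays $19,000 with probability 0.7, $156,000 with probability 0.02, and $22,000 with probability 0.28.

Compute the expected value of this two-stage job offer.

$65,452

EV(A) = 0.5 × 112000 + 0.1 × 157000 + 0.3 × 19000 + 0.1 × 111000 = 56000 + 15700 + 5700 + 11100 = 88500
EV(B) = 0.4 × 182000 + 0.2 × 26000 + 0.2 × 71000 + 0.2 × 23000 = 72800 + 5200 + 14200 + 4600 = 96800
EV(C) = 0.7 × 19000 + 0.02 × 156000 + 0.28 × 22000 = 13300 + 3120 + 6160 = 22580
Overall = 0.2 × 88500 + 0.4 × 96800 + 0.4 × 22580 = 17700 + 38720 + 9032 = 65452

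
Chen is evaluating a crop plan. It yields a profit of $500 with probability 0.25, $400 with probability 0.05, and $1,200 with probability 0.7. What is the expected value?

$985

EV = 0.25 × 500 + 0.05 × 400 + 0.7 × 1200 = 125 + 20 + 840 = 985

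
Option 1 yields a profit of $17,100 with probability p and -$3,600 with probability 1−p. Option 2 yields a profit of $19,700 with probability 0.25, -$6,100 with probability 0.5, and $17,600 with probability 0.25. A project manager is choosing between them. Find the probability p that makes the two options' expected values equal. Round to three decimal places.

EV(Option 2) = 0.25 × 19700 + 0.5 × (-6100) + 0.25 × 17600 = 4925 − 3050 + 4400 = 6275
p·17100 + (1−p)·(-3600) = 6275
20700p − 3600 = 6275
p = (6275 + 3600) / 20700

p = 0.477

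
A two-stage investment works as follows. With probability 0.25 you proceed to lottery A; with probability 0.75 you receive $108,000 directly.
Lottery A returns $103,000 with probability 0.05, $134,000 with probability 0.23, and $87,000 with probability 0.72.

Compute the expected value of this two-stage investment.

$105,652.50

EV(A) = 0.05 × 103000 + 0.23 × 134000 + 0.72 × 87000 = 5150 + 30820 + 62640 = 98610
Branch B: 108000 (certain)
Overall = 0.25 × 98610 + 0.75 × 108000 = 24652.5 + 81000 = 105652.5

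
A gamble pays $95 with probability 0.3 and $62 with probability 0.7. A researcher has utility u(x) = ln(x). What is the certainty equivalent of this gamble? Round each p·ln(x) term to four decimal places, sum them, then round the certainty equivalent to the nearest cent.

E[u] = 0.3·ln(95) + 0.7·ln(62) = 1.3662 + 2.8890 = 4.2552
CE = e^4.2552 ≈ 70.47

$70.47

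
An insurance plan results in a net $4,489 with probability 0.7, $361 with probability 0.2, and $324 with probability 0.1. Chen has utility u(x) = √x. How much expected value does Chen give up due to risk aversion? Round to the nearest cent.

$490.65

E[u] = 0.7·√4489 + 0.2·√361 + 0.1·√324 = 0.7·67 + 0.2·19 + 0.1·18 = 52.5
CE = (52.5)² = 2756.25
Risk premium = EV − CE = 3246.9 − 2756.25 = 490.65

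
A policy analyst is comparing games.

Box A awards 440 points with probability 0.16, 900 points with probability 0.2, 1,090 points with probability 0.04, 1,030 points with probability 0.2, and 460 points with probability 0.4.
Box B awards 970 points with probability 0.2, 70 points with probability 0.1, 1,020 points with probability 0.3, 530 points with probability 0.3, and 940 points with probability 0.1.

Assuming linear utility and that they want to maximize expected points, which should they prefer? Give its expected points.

Box B (760 points)

Box A = 0.16 × 440 + 0.2 × 900 + 0.04 × 1090 + 0.2 × 1030 + 0.4 × 460 = 70.4 + 180 + 43.6 + 206 + 184 = 684
Box B = 0.2 × 970 + 0.1 × 70 + 0.3 × 1020 + 0.3 × 530 + 0.1 × 940 = 194 + 7 + 306 + 159 + 94 = 760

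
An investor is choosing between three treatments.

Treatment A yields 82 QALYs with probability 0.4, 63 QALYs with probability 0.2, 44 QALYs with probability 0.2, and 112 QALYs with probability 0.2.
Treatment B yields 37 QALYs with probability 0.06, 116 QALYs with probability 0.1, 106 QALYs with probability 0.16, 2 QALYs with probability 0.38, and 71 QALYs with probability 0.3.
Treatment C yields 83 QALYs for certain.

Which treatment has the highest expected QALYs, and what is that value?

Treatment A = 0.4 × 82 + 0.2 × 63 + 0.2 × 44 + 0.2 × 112 = 32.8 + 12.6 + 8.8 + 22.4 = 76.6
Treatment B = 0.06 × 37 + 0.1 × 116 + 0.16 × 106 + 0.38 × 2 + 0.3 × 71 = 2.22 + 11.6 + 16.96 + 0.76 + 21.3 = 52.84
Treatment C: 83 (certain)

Treatment C (83 QALYs)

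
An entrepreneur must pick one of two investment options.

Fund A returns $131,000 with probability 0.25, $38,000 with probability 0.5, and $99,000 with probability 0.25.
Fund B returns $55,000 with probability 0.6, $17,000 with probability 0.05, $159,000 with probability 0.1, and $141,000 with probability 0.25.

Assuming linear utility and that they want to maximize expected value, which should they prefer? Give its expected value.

Fund A = 0.25 × 131000 + 0.5 × 38000 + 0.25 × 99000 = 32750 + 19000 + 24750 = 76500
Fund B = 0.6 × 55000 + 0.05 × 17000 + 0.1 × 159000 + 0.25 × 141000 = 33000 + 850 + 15900 + 35250 = 85000

Fund B ($85,000)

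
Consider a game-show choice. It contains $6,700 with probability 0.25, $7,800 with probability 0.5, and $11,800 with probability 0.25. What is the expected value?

EV = 0.25 × 6700 + 0.5 × 7800 + 0.25 × 11800 = 1675 + 3900 + 2950 = 8525

$8,525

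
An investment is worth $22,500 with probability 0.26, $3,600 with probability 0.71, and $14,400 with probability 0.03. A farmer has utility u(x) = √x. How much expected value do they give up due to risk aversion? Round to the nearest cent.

$1,578.96

E[u] = 0.26·√22500 + 0.71·√3600 + 0.03·√14400 = 0.26·150 + 0.71·60 + 0.03·120 = 85.2
CE = (85.2)² = 7259.04
Risk premium = EV − CE = 8838 − 7259.04 = 1578.96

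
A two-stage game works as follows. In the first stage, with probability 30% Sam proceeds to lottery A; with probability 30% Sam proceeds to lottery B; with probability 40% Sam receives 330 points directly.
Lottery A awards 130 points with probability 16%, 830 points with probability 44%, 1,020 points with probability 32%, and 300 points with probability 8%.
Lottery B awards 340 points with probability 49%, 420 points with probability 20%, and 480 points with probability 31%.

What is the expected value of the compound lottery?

472.74 points

EV(A) = 0.16 × 130 + 0.44 × 830 + 0.32 × 1020 + 0.08 × 300 = 20.8 + 365.2 + 326.4 + 24 = 736.4
EV(B) = 0.49 × 340 + 0.2 × 420 + 0.31 × 480 = 166.6 + 84 + 148.8 = 399.4
Branch C: 330 (certain)
Overall = 0.3 × 736.4 + 0.3 × 399.4 + 0.4 × 330 = 220.92 + 119.82 + 132 = 472.74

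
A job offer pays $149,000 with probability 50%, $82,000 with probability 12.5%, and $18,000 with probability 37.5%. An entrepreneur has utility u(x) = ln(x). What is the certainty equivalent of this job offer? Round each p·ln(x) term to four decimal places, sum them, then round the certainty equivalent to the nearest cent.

$62,598.71

E[u] = 0.5·ln(149000) + 0.125·ln(82000) + 0.375·ln(18000) = 5.9559 + 1.4143 + 3.6743 = 11.0445
CE = e^11.0445 ≈ 62598.71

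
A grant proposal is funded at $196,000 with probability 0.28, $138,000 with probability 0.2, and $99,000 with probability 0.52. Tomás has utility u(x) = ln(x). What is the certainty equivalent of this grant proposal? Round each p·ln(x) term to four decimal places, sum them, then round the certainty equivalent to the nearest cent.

$128,091.48

E[u] = 0.28·ln(196000) + 0.2·ln(138000) + 0.52·ln(99000) = 3.4120 + 2.3670 + 5.9815 = 11.7605
CE = e^11.7605 ≈ 128091.48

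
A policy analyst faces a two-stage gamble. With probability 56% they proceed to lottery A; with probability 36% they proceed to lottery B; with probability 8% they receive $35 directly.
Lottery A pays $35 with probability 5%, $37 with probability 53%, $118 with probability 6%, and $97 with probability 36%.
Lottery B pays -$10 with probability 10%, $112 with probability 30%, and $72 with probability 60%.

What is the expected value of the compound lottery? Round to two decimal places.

EV(A) = 0.05 × 35 + 0.53 × 37 + 0.06 × 118 + 0.36 × 97 = 1.75 + 19.61 + 7.08 + 34.92 = 63.36
EV(B) = 0.1 × (-10) + 0.3 × 112 + 0.6 × 72 = -1 + 33.6 + 43.2 = 75.8
Branch C: 35 (certain)
Overall = 0.56 × 63.36 + 0.36 × 75.8 + 0.08 × 35 = 35.4816 + 27.288 + 2.8 = 65.5696

$65.57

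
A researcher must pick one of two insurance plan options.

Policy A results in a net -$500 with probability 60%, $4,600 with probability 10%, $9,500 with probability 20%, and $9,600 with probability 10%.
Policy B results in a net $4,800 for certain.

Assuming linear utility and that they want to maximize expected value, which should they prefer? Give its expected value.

Policy B ($4,800)

Policy A = 0.6 × (-500) + 0.1 × 4600 + 0.2 × 9500 + 0.1 × 9600 = -300 + 460 + 1900 + 960 = 3020
Policy B: 4800 (certain)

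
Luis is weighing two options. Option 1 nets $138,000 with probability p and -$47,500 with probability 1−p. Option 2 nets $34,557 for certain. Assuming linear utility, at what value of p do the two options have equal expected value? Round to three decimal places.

p = 0.442

p·138000 + (1−p)·(-47500) = 34557
185500p − 47500 = 34557
p = (34557 + 47500) / 185500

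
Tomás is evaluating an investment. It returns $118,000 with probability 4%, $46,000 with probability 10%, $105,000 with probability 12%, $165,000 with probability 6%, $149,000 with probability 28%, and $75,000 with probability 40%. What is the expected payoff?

EV = 0.04 × 118000 + 0.1 × 46000 + 0.12 × 105000 + 0.06 × 165000 + 0.28 × 149000 + 0.4 × 75000 = 4720 + 4600 + 12600 + 9900 + 41720 + 30000 = 103540

$103,540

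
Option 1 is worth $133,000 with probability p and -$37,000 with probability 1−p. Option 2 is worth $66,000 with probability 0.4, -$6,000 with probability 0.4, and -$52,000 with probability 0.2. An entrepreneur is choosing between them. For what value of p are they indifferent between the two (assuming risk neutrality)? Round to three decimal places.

EV(Option 2) = 0.4 × 66000 + 0.4 × (-6000) + 0.2 × (-52000) = 26400 − 2400 − 10400 = 13600
p·133000 + (1−p)·(-37000) = 13600
170000p − 37000 = 13600
p = (13600 + 37000) / 170000

p = 0.298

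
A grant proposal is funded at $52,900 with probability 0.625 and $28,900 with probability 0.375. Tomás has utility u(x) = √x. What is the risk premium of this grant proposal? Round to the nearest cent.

$843.75

E[u] = 0.625·√52900 + 0.375·√28900 = 0.625·230 + 0.375·170 = 207.5
CE = (207.5)² = 43056.25
Risk premium = EV − CE = 43900 − 43056.25 = 843.75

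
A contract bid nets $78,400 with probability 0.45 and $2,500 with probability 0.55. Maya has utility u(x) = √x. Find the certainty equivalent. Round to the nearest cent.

E[u] = 0.45·√78400 + 0.55·√2500 = 0.45·280 + 0.55·50 = 153.5
CE = (153.5)² = 23562.25

$23,562.25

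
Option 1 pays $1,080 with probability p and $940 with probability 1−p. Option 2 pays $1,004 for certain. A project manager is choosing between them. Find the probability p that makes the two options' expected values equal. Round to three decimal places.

p = 0.457

p·1080 + (1−p)·940 = 1004
140p + 940 = 1004
p = (1004 − 940) / 140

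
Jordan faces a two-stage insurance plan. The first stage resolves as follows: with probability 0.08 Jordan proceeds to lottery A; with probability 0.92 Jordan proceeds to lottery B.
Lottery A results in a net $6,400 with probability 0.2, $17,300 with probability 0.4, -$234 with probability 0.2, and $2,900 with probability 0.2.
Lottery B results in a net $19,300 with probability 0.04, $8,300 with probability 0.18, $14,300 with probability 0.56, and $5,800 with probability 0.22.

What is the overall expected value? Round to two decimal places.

EV(A) = 0.2 × 6400 + 0.4 × 17300 + 0.2 × (-234) + 0.2 × 2900 = 1280 + 6920 − 46.8 + 580 = 8733.2
EV(B) = 0.04 × 19300 + 0.18 × 8300 + 0.56 × 14300 + 0.22 × 5800 = 772 + 1494 + 8008 + 1276 = 11550
Overall = 0.08 × 8733.2 + 0.92 × 11550 = 698.656 + 10626 = 11324.656

$11,324.66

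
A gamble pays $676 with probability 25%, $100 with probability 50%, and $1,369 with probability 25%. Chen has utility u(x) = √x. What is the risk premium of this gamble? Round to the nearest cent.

E[u] = 0.25·√676 + 0.5·√100 + 0.25·√1369 = 0.25·26 + 0.5·10 + 0.25·37 = 20.75
CE = (20.75)² = 430.5625
Risk premium = EV − CE = 561.25 − 430.5625 = 130.6875

$130.69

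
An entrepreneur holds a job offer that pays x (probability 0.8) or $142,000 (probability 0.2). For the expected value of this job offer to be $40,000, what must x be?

x = $14,500

0.8·x + 0.2·142000 = 40000
0.8·x = 40000 − 28400 = 11600
x = 11600 / 0.8 = 14500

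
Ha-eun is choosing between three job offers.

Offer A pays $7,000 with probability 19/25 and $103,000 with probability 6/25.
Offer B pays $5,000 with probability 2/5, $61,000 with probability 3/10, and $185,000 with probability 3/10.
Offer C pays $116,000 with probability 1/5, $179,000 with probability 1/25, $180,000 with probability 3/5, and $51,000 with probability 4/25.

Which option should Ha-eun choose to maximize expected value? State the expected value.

Offer A = 19/25 × 7000 + 6/25 × 103000 = 5320 + 24720 = 30040
Offer B = 2/5 × 5000 + 3/10 × 61000 + 3/10 × 185000 = 2000 + 18300 + 55500 = 75800
Offer C = 1/5 × 116000 + 1/25 × 179000 + 3/5 × 180000 + 4/25 × 51000 = 23200 + 7160 + 108000 + 8160 = 146520

Offer C ($146,520)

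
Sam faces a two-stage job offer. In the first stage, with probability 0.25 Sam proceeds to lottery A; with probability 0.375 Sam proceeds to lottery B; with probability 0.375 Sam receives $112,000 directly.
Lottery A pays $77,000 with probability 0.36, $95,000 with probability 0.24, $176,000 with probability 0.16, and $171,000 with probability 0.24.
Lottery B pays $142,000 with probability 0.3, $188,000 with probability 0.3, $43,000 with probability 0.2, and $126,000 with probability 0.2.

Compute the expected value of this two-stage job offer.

EV(A) = 0.36 × 77000 + 0.24 × 95000 + 0.16 × 176000 + 0.24 × 171000 = 27720 + 22800 + 28160 + 41040 = 119720
EV(B) = 0.3 × 142000 + 0.3 × 188000 + 0.2 × 43000 + 0.2 × 126000 = 42600 + 56400 + 8600 + 25200 = 132800
Branch C: 112000 (certain)
Overall = 0.25 × 119720 + 0.375 × 132800 + 0.375 × 112000 = 29930 + 49800 + 42000 = 121730

$121,730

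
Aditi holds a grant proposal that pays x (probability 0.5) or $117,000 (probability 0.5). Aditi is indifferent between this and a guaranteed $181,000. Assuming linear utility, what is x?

0.5·x + 0.5·117000 = 181000
0.5·x = 181000 − 58500 = 122500
x = 122500 / 0.5 = 245000

x = $245,000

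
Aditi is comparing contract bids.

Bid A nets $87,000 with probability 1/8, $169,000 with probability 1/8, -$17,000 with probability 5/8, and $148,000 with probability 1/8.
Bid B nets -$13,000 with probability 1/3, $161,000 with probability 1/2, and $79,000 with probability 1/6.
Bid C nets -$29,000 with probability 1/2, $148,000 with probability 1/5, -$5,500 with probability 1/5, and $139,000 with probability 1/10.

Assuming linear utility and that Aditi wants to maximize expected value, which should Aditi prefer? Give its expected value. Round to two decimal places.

Bid B ($89,333.33)

Bid A = 1/8 × 87000 + 1/8 × 169000 + 5/8 × (-17000) + 1/8 × 148000 = 10875 + 21125 − 10625 + 18500 = 39875
Bid B = 1/3 × (-13000) + 1/2 × 161000 + 1/6 × 79000 = -4333.3333 + 80500 + 13166.6667 = 89333.3333
Bid C = 1/2 × (-29000) + 1/5 × 148000 + 1/5 × (-5500) + 1/10 × 139000 = -14500 + 29600 − 1100 + 13900 = 27900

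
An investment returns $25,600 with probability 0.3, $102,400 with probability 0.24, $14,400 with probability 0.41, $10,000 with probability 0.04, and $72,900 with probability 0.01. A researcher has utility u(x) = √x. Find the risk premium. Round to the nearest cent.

$6,636.51

E[u] = 0.3·√25600 + 0.24·√102400 + 0.41·√14400 + 0.04·√10000 + 0.01·√72900 = 0.3·160 + 0.24·320 + 0.41·120 + 0.04·100 + 0.01·270 = 180.7
CE = (180.7)² = 32652.49
Risk premium = EV − CE = 39289 − 32652.49 = 6636.51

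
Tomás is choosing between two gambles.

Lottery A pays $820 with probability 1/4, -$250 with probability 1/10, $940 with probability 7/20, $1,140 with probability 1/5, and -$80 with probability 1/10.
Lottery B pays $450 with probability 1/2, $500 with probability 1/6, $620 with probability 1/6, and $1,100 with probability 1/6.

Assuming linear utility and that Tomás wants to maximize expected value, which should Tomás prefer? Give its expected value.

Lottery A = 1/4 × 820 + 1/10 × (-250) + 7/20 × 940 + 1/5 × 1140 + 1/10 × (-80) = 205 − 25 + 329 + 228 − 8 = 729
Lottery B = 1/2 × 450 + 1/6 × 500 + 1/6 × 620 + 1/6 × 1100 = 225 + 83.3333 + 103.3333 + 183.3333 = 595

Lottery A ($729)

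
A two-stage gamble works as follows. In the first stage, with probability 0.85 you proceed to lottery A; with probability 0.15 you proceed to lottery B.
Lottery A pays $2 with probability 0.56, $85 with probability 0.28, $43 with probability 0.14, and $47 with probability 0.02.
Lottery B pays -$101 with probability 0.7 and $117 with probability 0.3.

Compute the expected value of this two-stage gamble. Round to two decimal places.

$21.76

EV(A) = 0.56 × 2 + 0.28 × 85 + 0.14 × 43 + 0.02 × 47 = 1.12 + 23.8 + 6.02 + 0.94 = 31.88
EV(B) = 0.7 × (-101) + 0.3 × 117 = -70.7 + 35.1 = -35.6
Overall = 0.85 × 31.88 + 0.15 × (-35.6) = 27.098 − 5.34 = 21.758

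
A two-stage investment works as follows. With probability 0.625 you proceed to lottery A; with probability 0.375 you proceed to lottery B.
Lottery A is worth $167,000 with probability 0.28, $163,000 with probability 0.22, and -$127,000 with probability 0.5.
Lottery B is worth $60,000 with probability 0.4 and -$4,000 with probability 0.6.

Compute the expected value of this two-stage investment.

$20,050

EV(A) = 0.28 × 167000 + 0.22 × 163000 + 0.5 × (-127000) = 46760 + 35860 − 63500 = 19120
EV(B) = 0.4 × 60000 + 0.6 × (-4000) = 24000 − 2400 = 21600
Overall = 0.625 × 19120 + 0.375 × 21600 = 11950 + 8100 = 20050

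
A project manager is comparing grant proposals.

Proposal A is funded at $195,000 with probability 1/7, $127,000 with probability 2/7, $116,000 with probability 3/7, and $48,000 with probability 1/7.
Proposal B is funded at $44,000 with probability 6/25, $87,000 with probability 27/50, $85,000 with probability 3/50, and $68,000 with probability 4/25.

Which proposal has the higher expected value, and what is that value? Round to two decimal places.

Proposal A ($120,714.29)

Proposal A = 1/7 × 195000 + 2/7 × 127000 + 3/7 × 116000 + 1/7 × 48000 = 27857.1429 + 36285.7143 + 49714.2857 + 6857.1429 = 120714.2857
Proposal B = 6/25 × 44000 + 27/50 × 87000 + 3/50 × 85000 + 4/25 × 68000 = 10560 + 46980 + 5100 + 10880 = 73520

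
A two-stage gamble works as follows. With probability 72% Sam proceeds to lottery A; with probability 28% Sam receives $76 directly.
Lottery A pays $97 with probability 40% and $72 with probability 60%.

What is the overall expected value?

EV(A) = 0.4 × 97 + 0.6 × 72 = 38.8 + 43.2 = 82
Branch B: 76 (certain)
Overall = 0.72 × 82 + 0.28 × 76 = 59.04 + 21.28 = 80.32

$80.32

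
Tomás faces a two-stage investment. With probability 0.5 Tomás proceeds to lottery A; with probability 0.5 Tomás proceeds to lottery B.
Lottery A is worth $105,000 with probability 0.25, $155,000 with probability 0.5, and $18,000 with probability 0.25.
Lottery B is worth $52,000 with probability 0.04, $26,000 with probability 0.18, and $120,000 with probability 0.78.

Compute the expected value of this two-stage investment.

$104,305

EV(A) = 0.25 × 105000 + 0.5 × 155000 + 0.25 × 18000 = 26250 + 77500 + 4500 = 108250
EV(B) = 0.04 × 52000 + 0.18 × 26000 + 0.78 × 120000 = 2080 + 4680 + 93600 = 100360
Overall = 0.5 × 108250 + 0.5 × 100360 = 54125 + 50180 = 104305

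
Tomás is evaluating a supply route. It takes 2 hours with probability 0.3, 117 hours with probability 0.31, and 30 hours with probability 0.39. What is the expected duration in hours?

EV = 0.3 × 2 + 0.31 × 117 + 0.39 × 30 = 0.6 + 36.27 + 11.7 = 48.57

48.57 hours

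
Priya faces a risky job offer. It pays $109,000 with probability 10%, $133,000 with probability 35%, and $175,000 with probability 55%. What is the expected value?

$153,700

EV = 0.1 × 109000 + 0.35 × 133000 + 0.55 × 175000 = 10900 + 46550 + 96250 = 153700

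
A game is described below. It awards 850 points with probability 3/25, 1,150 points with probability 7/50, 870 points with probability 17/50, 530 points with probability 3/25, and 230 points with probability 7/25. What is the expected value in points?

686.8 points

EV = 3/25 × 850 + 7/50 × 1150 + 17/50 × 870 + 3/25 × 530 + 7/25 × 230 = 102 + 161 + 295.8 + 63.6 + 64.4 = 686.8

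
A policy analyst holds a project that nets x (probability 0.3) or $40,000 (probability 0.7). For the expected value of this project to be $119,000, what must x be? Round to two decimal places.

x = $303,333.33

0.3·x + 0.7·40000 = 119000
0.3·x = 119000 − 28000 = 91000
x = 91000 / 0.3 = 303333.3333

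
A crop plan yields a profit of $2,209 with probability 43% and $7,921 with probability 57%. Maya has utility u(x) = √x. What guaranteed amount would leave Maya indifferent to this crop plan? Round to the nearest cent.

E[u] = 0.43·√2209 + 0.57·√7921 = 0.43·47 + 0.57·89 = 70.94
CE = (70.94)² = 5032.4836

$5,032.48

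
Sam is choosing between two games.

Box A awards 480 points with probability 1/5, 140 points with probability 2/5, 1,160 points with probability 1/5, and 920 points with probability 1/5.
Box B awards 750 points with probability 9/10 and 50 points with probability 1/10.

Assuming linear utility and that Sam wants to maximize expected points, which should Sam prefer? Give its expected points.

Box B (680 points)

Box A = 1/5 × 480 + 2/5 × 140 + 1/5 × 1160 + 1/5 × 920 = 96 + 56 + 232 + 184 = 568
Box B = 9/10 × 750 + 1/10 × 50 = 675 + 5 = 680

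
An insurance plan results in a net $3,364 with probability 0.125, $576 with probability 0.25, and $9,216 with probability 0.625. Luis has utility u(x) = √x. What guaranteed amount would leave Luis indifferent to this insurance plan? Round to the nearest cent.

E[u] = 0.125·√3364 + 0.25·√576 + 0.625·√9216 = 0.125·58 + 0.25·24 + 0.625·96 = 73.25
CE = (73.25)² = 5365.5625

$5,365.56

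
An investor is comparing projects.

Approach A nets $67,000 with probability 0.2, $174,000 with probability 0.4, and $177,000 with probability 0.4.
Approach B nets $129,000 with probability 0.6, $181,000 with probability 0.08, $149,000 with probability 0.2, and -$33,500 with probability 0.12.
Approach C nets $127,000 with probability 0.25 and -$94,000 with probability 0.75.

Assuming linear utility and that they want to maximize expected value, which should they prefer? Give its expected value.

Approach A = 0.2 × 67000 + 0.4 × 174000 + 0.4 × 177000 = 13400 + 69600 + 70800 = 153800
Approach B = 0.6 × 129000 + 0.08 × 181000 + 0.2 × 149000 + 0.12 × (-33500) = 77400 + 14480 + 29800 − 4020 = 117660
Approach C = 0.25 × 127000 + 0.75 × (-94000) = 31750 − 70500 = -38750

Approach A ($153,800)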